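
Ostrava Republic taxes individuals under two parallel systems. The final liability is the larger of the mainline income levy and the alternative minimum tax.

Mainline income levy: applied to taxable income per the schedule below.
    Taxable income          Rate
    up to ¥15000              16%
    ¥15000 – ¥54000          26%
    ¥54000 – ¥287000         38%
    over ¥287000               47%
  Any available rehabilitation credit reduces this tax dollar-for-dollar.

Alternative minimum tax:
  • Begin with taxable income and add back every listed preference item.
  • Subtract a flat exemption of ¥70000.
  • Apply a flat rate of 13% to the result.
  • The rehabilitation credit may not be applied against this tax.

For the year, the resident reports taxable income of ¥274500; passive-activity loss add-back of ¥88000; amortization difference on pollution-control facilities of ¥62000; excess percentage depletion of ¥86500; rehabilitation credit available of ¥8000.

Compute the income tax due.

¥88330

Mainline income levy:
  ¥15000 × 16% = ¥2400
  ¥39000 × 26% = ¥10140
  ¥220500 × 38% = ¥83790
  → ¥96330
  Less rehabilitation credit ¥8000 → ¥88330

Alternative minimum tax:
  Adjusted income: ¥274500 + ¥88000 + ¥62000 + ¥86500 = ¥511000
  Less exemption ¥70000 → base ¥441000
  ¥441000 × 13% = ¥57330

¥88330 > ¥57330, so the mainline income levy governs.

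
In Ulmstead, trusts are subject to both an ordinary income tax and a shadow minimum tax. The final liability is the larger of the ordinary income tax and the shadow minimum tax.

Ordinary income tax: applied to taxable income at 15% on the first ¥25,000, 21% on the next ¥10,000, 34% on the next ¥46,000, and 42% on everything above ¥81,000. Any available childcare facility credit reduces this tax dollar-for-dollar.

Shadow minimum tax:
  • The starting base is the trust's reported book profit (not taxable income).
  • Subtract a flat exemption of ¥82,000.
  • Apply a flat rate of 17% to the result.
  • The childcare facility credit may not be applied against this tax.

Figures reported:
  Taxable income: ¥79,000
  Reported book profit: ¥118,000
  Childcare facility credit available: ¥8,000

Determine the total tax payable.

¥12,810

Shadow minimum tax:
  Base (reported book profit): ¥118,000
  Less exemption ¥82,000 → base ¥36,000
  ¥36,000 × 17% = ¥6,120

Ordinary income tax:
  ¥25,000 × 15% = ¥3,750
  ¥10,000 × 21% = ¥2,100
  ¥44,000 × 34% = ¥14,960
  → ¥20,810
  Less childcare facility credit ¥8,000 → ¥12,810

¥12,810 > ¥6,120, so the ordinary income tax governs.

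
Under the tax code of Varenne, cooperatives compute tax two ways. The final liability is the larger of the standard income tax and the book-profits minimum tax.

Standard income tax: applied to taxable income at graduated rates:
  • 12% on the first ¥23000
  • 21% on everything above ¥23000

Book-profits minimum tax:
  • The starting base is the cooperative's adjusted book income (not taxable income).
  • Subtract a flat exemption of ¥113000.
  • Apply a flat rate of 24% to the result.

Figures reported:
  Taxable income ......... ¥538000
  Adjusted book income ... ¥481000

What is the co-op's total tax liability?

¥110910

Book-profits minimum tax:
  Base (adjusted book income): ¥481000
  Less exemption ¥113000 → base ¥368000
  ¥368000 × 24% = ¥88320

Standard income tax:
  ¥23000 × 12% = ¥2760
  ¥515000 × 21% = ¥108150
  → ¥110910

¥110910 > ¥88320, so the standard income tax governs.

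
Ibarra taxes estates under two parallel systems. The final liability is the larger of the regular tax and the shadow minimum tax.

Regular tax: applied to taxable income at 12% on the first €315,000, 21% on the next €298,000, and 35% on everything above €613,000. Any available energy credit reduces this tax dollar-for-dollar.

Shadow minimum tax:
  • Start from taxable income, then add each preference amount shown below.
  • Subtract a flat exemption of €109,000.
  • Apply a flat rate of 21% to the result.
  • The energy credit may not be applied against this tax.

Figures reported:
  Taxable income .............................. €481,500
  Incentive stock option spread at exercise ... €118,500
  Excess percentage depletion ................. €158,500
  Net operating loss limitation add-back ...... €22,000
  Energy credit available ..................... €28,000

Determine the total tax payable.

€141,015

Regular tax:
  €315,000 × 12% = €37,800
  €166,500 × 21% = €34,965
  → €72,765
  Less energy credit €28,000 → €44,765

Shadow minimum tax:
  Adjusted income: €481,500 + €118,500 + €158,500 + €22,000 = €780,500
  Less exemption €109,000 → base €671,500
  €671,500 × 21% = €141,015

€141,015 > €44,765, so the shadow minimum tax is the binding amount.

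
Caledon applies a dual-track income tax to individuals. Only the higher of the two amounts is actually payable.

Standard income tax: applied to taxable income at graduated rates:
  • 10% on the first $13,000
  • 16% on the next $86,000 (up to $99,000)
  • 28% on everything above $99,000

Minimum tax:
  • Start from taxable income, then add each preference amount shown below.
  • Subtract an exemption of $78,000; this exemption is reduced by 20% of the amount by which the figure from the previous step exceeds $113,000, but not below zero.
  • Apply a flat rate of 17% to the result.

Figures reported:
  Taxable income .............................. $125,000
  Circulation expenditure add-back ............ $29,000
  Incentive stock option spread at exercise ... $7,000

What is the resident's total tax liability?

$22,340

Standard income tax:
  $13,000 × 10% = $1,300
  $86,000 × 16% = $13,760
  $26,000 × 28% = $7,280
  → $22,340

Minimum tax:
  Adjusted income: $125,000 + $29,000 + $7,000 = $161,000
  Exemption: $78,000 − 20% × ($161,000 − $113,000) = $78,000 − $9,600 = $68,400
  Base: $161,000 − $68,400 = $92,600
  $92,600 × 17% = $15,742

$22,340 > $15,742, so the standard income tax governs.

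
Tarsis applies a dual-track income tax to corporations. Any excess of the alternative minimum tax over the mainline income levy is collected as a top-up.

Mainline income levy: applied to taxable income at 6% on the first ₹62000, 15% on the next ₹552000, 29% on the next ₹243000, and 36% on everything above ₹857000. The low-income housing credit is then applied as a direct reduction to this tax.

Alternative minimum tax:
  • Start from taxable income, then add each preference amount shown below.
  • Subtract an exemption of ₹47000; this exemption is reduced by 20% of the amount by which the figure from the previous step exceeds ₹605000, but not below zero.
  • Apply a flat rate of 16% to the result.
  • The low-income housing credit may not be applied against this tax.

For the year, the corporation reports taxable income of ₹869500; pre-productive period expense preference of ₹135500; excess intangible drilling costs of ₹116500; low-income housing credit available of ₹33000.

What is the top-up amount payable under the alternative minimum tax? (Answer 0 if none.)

Mainline income levy:
  ₹62000 × 6% = ₹3720
  ₹552000 × 15% = ₹82800
  ₹243000 × 29% = ₹70470
  ₹12500 × 36% = ₹4500
  → ₹161490
  Less low-income housing credit ₹33000 → ₹128490

Alternative minimum tax:
  Adjusted income: ₹869500 + ₹135500 + ₹116500 = ₹1121500
  Exemption: 20% × (₹1121500 − ₹605000) = ₹103300 ≥ ₹47000, so the exemption is fully phased out
  Base: ₹1121500 − ₹0 = ₹1121500
  ₹1121500 × 16% = ₹179440

Excess of alternative minimum tax over mainline income levy: ₹179440 − ₹128490 = ₹50950.

₹50950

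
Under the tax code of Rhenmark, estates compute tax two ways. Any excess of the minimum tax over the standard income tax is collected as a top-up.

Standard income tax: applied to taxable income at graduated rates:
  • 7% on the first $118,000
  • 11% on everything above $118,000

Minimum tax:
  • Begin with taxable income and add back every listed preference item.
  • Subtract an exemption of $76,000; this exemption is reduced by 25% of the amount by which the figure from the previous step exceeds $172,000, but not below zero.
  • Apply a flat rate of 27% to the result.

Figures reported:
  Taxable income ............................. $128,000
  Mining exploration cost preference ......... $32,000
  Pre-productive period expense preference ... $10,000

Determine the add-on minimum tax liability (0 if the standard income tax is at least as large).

$16,020

Minimum tax:
  Adjusted income: $128,000 + $32,000 + $10,000 = $170,000
  Exemption: $170,000 ≤ $172,000, so full $76,000 applies
  Base: $170,000 − $76,000 = $94,000
  $94,000 × 27% = $25,380

Standard income tax:
  $118,000 × 7% = $8,260
  $10,000 × 11% = $1,100
  → $9,360

Excess of minimum tax over standard income tax: $25,380 − $9,360 = $16,020.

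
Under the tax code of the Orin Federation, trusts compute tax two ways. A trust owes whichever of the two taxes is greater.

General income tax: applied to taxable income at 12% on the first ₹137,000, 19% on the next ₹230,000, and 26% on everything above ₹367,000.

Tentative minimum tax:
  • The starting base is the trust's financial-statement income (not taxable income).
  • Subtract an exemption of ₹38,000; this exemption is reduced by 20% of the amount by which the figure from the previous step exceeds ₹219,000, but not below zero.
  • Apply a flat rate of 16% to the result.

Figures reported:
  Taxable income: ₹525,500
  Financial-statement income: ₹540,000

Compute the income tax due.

General income tax:
  ₹137,000 × 12% = ₹16,440
  ₹230,000 × 19% = ₹43,700
  ₹158,500 × 26% = ₹41,210
  → ₹101,350

Tentative minimum tax:
  Base (financial-statement income): ₹540,000
  Exemption: 20% × (₹540,000 − ₹219,000) = ₹64,200 ≥ ₹38,000, so the exemption is fully phased out
  Base: ₹540,000 − ₹0 = ₹540,000
  ₹540,000 × 16% = ₹86,400

₹101,350 > ₹86,400, so the general income tax governs.

₹101,350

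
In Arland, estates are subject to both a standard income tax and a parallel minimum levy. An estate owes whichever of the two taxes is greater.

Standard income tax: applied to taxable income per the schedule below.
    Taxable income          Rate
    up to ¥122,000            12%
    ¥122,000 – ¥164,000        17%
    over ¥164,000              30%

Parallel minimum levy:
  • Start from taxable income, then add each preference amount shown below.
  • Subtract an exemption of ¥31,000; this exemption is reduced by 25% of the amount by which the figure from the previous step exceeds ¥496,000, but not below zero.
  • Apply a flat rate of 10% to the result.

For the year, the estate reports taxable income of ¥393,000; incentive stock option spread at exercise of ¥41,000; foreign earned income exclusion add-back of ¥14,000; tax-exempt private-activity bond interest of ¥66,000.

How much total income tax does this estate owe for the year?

¥90,480

Parallel minimum levy:
  Adjusted income: ¥393,000 + ¥41,000 + ¥14,000 + ¥66,000 = ¥514,000
  Exemption: ¥31,000 − 25% × (¥514,000 − ¥496,000) = ¥31,000 − ¥4,500 = ¥26,500
  Base: ¥514,000 − ¥26,500 = ¥487,500
  ¥487,500 × 10% = ¥48,750

Standard income tax:
  ¥122,000 × 12% = ¥14,640
  ¥42,000 × 17% = ¥7,140
  ¥229,000 × 30% = ¥68,700
  → ¥90,480

¥90,480 > ¥48,750, so the standard income tax governs.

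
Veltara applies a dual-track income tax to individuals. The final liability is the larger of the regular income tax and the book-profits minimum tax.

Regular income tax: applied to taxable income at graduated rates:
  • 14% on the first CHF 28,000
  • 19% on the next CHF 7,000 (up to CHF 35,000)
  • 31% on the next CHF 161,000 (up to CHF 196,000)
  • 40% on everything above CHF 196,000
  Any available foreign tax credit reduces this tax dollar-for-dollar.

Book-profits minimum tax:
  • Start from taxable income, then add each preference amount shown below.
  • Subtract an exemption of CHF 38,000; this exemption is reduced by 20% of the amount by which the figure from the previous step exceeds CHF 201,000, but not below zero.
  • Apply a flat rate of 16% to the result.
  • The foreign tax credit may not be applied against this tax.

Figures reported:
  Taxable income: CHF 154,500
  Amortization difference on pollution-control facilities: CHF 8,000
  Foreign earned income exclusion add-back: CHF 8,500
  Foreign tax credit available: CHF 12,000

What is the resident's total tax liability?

CHF 30,295

Regular income tax:
  CHF 28,000 × 14% = CHF 3,920
  CHF 7,000 × 19% = CHF 1,330
  CHF 119,500 × 31% = CHF 37,045
  → CHF 42,295
  Less foreign tax credit CHF 12,000 → CHF 30,295

Book-profits minimum tax:
  Adjusted income: CHF 154,500 + CHF 8,000 + CHF 8,500 = CHF 171,000
  Exemption: CHF 171,000 ≤ CHF 201,000, so full CHF 38,000 applies
  Base: CHF 171,000 − CHF 38,000 = CHF 133,000
  CHF 133,000 × 16% = CHF 21,280

CHF 30,295 > CHF 21,280, so the regular income tax governs.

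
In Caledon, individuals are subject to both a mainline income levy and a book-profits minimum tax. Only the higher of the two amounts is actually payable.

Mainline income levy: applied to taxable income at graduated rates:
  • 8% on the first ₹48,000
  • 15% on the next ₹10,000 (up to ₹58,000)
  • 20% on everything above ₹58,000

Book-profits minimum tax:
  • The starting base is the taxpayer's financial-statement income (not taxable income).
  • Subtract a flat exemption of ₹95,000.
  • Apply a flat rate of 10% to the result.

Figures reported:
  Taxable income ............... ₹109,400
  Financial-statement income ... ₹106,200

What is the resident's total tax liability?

Mainline income levy:
  ₹48,000 × 8% = ₹3,840
  ₹10,000 × 15% = ₹1,500
  ₹51,400 × 20% = ₹10,280
  → ₹15,620

Book-profits minimum tax:
  Base (financial-statement income): ₹106,200
  Less exemption ₹95,000 → base ₹11,200
  ₹11,200 × 10% = ₹1,120

₹15,620 > ₹1,120, so the mainline income levy governs.

₹15,620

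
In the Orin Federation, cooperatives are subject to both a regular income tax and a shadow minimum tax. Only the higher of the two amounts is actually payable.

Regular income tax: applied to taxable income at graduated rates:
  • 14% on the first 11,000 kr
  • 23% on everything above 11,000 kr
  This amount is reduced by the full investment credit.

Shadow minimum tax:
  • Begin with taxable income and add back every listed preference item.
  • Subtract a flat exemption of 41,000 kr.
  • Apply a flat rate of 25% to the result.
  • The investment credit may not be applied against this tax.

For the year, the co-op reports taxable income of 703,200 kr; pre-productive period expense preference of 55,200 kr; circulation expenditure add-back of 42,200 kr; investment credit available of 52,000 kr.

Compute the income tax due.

Regular income tax:
  11,000 kr × 14% = 1,540 kr
  692,200 kr × 23% = 159,206 kr
  → 160,746 kr
  Less investment credit 52,000 kr → 108,746 kr

Shadow minimum tax:
  Adjusted income: 703,200 kr + 55,200 kr + 42,200 kr = 800,600 kr
  Less exemption 41,000 kr → base 759,600 kr
  759,600 kr × 25% = 189,900 kr

189,900 kr > 108,746 kr, so the shadow minimum tax is the binding amount.

189,900 kr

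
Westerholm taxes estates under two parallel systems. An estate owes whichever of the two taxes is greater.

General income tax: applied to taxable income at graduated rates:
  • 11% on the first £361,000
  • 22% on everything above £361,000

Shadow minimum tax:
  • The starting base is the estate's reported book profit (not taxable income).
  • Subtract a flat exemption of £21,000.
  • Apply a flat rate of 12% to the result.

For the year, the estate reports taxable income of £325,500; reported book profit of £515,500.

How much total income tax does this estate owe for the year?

General income tax:
  £325,500 × 11% = £35,805

Shadow minimum tax:
  Base (reported book profit): £515,500
  Less exemption £21,000 → base £494,500
  £494,500 × 12% = £59,340

£59,340 > £35,805, so the shadow minimum tax is the binding amount.

£59,340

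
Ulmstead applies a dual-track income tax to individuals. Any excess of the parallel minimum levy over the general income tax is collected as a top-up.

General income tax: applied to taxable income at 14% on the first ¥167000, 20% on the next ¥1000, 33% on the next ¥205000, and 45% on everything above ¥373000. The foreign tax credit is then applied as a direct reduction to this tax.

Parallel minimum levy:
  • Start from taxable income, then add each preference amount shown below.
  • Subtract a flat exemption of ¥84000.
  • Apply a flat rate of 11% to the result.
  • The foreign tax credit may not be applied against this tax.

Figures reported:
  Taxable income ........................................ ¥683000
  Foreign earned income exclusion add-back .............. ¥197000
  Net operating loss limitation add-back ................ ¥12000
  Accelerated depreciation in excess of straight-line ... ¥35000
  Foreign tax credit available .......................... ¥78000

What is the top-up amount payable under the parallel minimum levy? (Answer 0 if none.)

Parallel minimum levy:
  Adjusted income: ¥683000 + ¥197000 + ¥12000 + ¥35000 = ¥927000
  Less exemption ¥84000 → base ¥843000
  ¥843000 × 11% = ¥92730

General income tax:
  ¥167000 × 14% = ¥23380
  ¥1000 × 20% = ¥200
  ¥205000 × 33% = ¥67650
  ¥310000 × 45% = ¥139500
  → ¥230730
  Less foreign tax credit ¥78000 → ¥152730

¥92730 ≤ ¥152730, so no add-on is due.

¥0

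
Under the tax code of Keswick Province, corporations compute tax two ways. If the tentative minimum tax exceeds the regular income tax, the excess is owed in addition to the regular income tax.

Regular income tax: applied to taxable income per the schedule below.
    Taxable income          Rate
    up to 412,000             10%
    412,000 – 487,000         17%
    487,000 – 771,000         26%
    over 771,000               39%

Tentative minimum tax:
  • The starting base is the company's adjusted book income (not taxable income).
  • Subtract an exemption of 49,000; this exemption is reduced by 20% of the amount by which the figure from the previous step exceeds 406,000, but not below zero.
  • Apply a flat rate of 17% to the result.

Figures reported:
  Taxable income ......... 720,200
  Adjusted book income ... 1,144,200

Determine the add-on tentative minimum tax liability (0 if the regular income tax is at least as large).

Tentative minimum tax:
  Base (adjusted book income): 1,144,200
  Exemption: 20% × (1,144,200 − 406,000) = 147,640 ≥ 49,000, so the exemption is fully phased out
  Base: 1,144,200 − 0 = 1,144,200
  1,144,200 × 17% = 194,514

Regular income tax:
  412,000 × 10% = 41,200
  75,000 × 17% = 12,750
  233,200 × 26% = 60,632
  → 114,582

Excess of tentative minimum tax over regular income tax: 194,514 − 114,582 = 79,932.

79,932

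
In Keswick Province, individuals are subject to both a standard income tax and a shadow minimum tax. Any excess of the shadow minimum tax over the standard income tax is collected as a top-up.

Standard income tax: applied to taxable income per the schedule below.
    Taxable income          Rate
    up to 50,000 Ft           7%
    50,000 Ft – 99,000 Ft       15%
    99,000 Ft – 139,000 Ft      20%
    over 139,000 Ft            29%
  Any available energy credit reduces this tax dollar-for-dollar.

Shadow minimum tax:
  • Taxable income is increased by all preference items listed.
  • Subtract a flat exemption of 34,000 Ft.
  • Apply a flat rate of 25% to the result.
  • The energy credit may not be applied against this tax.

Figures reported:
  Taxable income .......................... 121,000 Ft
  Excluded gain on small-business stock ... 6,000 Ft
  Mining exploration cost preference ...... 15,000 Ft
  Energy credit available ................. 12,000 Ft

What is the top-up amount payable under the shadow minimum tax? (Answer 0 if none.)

Standard income tax:
  50,000 Ft × 7% = 3,500 Ft
  49,000 Ft × 15% = 7,350 Ft
  22,000 Ft × 20% = 4,400 Ft
  → 15,250 Ft
  Less energy credit 12,000 Ft → 3,250 Ft

Shadow minimum tax:
  Adjusted income: 121,000 Ft + 6,000 Ft + 15,000 Ft = 142,000 Ft
  Less exemption 34,000 Ft → base 108,000 Ft
  108,000 Ft × 25% = 27,000 Ft

Excess of shadow minimum tax over standard income tax: 27,000 Ft − 3,250 Ft = 23,750 Ft.

23,750 Ft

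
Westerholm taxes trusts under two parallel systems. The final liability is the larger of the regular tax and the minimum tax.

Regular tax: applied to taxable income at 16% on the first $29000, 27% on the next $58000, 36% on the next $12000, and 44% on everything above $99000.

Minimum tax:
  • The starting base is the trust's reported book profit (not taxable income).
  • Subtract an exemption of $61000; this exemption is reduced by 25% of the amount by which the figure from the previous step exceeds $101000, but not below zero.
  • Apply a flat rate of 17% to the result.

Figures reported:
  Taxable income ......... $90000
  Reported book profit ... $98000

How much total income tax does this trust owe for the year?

Regular tax:
  $29000 × 16% = $4640
  $58000 × 27% = $15660
  $3000 × 36% = $1080
  → $21380

Minimum tax:
  Base (reported book profit): $98000
  Exemption: $98000 ≤ $101000, so full $61000 applies
  Base: $98000 − $61000 = $37000
  $37000 × 17% = $6290

$21380 > $6290, so the regular tax governs.

$21380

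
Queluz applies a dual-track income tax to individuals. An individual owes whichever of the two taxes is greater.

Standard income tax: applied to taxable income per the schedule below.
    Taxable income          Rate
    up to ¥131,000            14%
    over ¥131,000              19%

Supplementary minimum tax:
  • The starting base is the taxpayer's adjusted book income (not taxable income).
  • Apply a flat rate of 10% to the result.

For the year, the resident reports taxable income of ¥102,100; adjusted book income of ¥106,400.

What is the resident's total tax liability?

Supplementary minimum tax:
  Base (adjusted book income): ¥106,400
  ¥106,400 × 10% = ¥10,640

Standard income tax:
  ¥102,100 × 14% = ¥14,294

¥14,294 > ¥10,640, so the standard income tax governs.

¥14,294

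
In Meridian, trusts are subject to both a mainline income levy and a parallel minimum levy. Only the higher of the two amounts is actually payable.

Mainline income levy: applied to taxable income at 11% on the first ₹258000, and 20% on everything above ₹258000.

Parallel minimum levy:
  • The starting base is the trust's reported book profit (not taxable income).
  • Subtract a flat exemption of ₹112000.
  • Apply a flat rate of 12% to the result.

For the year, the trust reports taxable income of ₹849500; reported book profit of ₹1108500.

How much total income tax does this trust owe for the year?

₹146680

Mainline income levy:
  ₹258000 × 11% = ₹28380
  ₹591500 × 20% = ₹118300
  → ₹146680

Parallel minimum levy:
  Base (reported book profit): ₹1108500
  Less exemption ₹112000 → base ₹996500
  ₹996500 × 12% = ₹119580

₹146680 > ₹119580, so the mainline income levy governs.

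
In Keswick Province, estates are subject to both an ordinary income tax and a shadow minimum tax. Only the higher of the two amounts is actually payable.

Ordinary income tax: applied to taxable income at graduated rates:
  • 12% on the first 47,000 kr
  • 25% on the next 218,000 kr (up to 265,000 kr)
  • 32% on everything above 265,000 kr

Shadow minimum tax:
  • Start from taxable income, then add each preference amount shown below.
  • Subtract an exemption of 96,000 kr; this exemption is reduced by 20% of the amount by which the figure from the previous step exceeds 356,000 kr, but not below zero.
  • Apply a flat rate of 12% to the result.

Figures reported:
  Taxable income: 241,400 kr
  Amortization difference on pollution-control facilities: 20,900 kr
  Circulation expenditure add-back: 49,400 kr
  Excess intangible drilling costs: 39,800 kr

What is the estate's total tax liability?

Shadow minimum tax:
  Adjusted income: 241,400 kr + 20,900 kr + 49,400 kr + 39,800 kr = 351,500 kr
  Exemption: 351,500 kr ≤ 356,000 kr, so full 96,000 kr applies
  Base: 351,500 kr − 96,000 kr = 255,500 kr
  255,500 kr × 12% = 30,660 kr

Ordinary income tax:
  47,000 kr × 12% = 5,640 kr
  194,400 kr × 25% = 48,600 kr
  → 54,240 kr

54,240 kr > 30,660 kr, so the ordinary income tax governs.

54,240 kr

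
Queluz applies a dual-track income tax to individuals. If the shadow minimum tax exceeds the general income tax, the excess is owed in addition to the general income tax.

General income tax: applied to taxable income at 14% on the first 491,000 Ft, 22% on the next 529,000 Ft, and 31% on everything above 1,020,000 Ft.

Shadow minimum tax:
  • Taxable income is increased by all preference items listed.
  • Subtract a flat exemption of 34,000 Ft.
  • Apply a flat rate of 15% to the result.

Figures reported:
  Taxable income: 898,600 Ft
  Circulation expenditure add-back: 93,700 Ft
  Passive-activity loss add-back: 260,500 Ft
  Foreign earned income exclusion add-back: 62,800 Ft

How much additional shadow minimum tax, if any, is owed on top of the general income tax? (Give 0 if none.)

33,828 Ft

General income tax:
  491,000 Ft × 14% = 68,740 Ft
  407,600 Ft × 22% = 89,672 Ft
  → 158,412 Ft

Shadow minimum tax:
  Adjusted income: 898,600 Ft + 93,700 Ft + 260,500 Ft + 62,800 Ft = 1,315,600 Ft
  Less exemption 34,000 Ft → base 1,281,600 Ft
  1,281,600 Ft × 15% = 192,240 Ft

Excess of shadow minimum tax over general income tax: 192,240 Ft − 158,412 Ft = 33,828 Ft.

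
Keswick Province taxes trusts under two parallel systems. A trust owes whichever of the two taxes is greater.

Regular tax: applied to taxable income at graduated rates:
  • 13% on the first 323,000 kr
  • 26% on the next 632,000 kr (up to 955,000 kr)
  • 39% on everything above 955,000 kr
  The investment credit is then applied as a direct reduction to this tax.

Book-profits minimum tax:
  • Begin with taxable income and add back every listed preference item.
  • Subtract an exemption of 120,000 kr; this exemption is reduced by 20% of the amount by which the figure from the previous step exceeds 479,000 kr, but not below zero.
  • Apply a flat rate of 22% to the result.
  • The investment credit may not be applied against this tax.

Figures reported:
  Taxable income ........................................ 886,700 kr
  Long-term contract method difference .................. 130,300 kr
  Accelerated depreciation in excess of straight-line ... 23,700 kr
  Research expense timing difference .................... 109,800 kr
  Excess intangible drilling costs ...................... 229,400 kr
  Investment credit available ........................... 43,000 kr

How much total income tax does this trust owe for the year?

303,578 kr

Regular tax:
  323,000 kr × 13% = 41,990 kr
  563,700 kr × 26% = 146,562 kr
  → 188,552 kr
  Less investment credit 43,000 kr → 145,552 kr

Book-profits minimum tax:
  Adjusted income: 886,700 kr + 130,300 kr + 23,700 kr + 109,800 kr + 229,400 kr = 1,379,900 kr
  Exemption: 20% × (1,379,900 kr − 479,000 kr) = 180,180 kr ≥ 120,000 kr, so the exemption is fully phased out
  Base: 1,379,900 kr − 0 kr = 1,379,900 kr
  1,379,900 kr × 22% = 303,578 kr

303,578 kr > 145,552 kr, so the book-profits minimum tax is the binding amount.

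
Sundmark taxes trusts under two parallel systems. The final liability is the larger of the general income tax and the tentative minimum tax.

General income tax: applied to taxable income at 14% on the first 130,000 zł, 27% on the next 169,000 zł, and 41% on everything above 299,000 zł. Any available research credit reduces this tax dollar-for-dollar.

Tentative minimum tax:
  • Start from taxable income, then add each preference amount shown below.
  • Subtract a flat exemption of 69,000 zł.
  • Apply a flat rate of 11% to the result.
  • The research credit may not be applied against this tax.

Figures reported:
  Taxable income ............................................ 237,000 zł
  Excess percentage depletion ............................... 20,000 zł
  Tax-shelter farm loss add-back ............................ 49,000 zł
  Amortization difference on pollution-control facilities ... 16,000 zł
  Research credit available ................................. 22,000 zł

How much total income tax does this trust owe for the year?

General income tax:
  130,000 zł × 14% = 18,200 zł
  107,000 zł × 27% = 28,890 zł
  → 47,090 zł
  Less research credit 22,000 zł → 25,090 zł

Tentative minimum tax:
  Adjusted income: 237,000 zł + 20,000 zł + 49,000 zł + 16,000 zł = 322,000 zł
  Less exemption 69,000 zł → base 253,000 zł
  253,000 zł × 11% = 27,830 zł

27,830 zł > 25,090 zł, so the tentative minimum tax is the binding amount.

27,830 zł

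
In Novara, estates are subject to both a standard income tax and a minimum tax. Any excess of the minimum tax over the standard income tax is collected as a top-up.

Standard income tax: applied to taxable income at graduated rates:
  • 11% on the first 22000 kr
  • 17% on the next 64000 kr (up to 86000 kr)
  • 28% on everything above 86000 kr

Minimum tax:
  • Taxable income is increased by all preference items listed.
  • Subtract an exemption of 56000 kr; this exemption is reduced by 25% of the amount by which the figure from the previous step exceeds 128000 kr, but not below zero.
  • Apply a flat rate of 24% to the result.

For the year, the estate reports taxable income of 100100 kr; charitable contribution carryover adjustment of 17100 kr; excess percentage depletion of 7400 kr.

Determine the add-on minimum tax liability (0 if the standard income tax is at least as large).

0 kr

Minimum tax:
  Adjusted income: 100100 kr + 17100 kr + 7400 kr = 124600 kr
  Exemption: 124600 kr ≤ 128000 kr, so full 56000 kr applies
  Base: 124600 kr − 56000 kr = 68600 kr
  68600 kr × 24% = 16464 kr

Standard income tax:
  22000 kr × 11% = 2420 kr
  64000 kr × 17% = 10880 kr
  14100 kr × 28% = 3948 kr
  → 17248 kr

16464 kr ≤ 17248 kr, so no add-on is due.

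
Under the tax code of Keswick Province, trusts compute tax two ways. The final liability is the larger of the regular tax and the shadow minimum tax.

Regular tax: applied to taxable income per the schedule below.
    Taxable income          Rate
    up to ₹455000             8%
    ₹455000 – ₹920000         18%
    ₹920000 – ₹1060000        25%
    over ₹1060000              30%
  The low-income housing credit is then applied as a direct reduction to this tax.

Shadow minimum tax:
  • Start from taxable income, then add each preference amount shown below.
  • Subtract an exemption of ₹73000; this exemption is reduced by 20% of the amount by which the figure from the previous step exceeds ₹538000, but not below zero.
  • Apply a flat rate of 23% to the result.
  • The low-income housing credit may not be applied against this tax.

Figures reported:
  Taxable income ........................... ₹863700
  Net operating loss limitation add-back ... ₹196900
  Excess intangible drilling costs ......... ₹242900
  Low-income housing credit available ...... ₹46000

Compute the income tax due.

₹299805

Regular tax:
  ₹455000 × 8% = ₹36400
  ₹408700 × 18% = ₹73566
  → ₹109966
  Less low-income housing credit ₹46000 → ₹63966

Shadow minimum tax:
  Adjusted income: ₹863700 + ₹196900 + ₹242900 = ₹1303500
  Exemption: 20% × (₹1303500 − ₹538000) = ₹153100 ≥ ₹73000, so the exemption is fully phased out
  Base: ₹1303500 − ₹0 = ₹1303500
  ₹1303500 × 23% = ₹299805

₹299805 > ₹63966, so the shadow minimum tax is the binding amount.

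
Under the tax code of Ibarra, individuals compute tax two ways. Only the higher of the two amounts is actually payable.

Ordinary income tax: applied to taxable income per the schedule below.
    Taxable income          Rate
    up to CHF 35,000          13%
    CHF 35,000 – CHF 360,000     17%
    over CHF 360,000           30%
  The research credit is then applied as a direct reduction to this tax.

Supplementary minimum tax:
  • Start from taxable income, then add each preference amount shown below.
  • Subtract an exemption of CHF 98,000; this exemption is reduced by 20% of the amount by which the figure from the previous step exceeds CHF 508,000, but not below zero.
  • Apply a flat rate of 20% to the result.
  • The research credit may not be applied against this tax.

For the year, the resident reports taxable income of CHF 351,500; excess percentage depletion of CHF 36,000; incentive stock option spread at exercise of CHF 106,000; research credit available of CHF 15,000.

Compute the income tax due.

CHF 79,100

Supplementary minimum tax:
  Adjusted income: CHF 351,500 + CHF 36,000 + CHF 106,000 = CHF 493,500
  Exemption: CHF 493,500 ≤ CHF 508,000, so full CHF 98,000 applies
  Base: CHF 493,500 − CHF 98,000 = CHF 395,500
  CHF 395,500 × 20% = CHF 79,100

Ordinary income tax:
  CHF 35,000 × 13% = CHF 4,550
  CHF 316,500 × 17% = CHF 53,805
  → CHF 58,355
  Less research credit CHF 15,000 → CHF 43,355

CHF 79,100 > CHF 43,355, so the supplementary minimum tax is the binding amount.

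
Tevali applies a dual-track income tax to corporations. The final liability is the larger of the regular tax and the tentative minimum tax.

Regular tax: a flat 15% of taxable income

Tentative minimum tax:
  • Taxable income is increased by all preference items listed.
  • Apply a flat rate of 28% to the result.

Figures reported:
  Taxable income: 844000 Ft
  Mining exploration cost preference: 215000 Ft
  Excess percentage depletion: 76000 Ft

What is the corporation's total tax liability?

Tentative minimum tax:
  Adjusted income: 844000 Ft + 215000 Ft + 76000 Ft = 1135000 Ft
  1135000 Ft × 28% = 317800 Ft

Regular tax:
  844000 Ft × 15% = 126600 Ft

317800 Ft > 126600 Ft, so the tentative minimum tax is the binding amount.

317800 Ft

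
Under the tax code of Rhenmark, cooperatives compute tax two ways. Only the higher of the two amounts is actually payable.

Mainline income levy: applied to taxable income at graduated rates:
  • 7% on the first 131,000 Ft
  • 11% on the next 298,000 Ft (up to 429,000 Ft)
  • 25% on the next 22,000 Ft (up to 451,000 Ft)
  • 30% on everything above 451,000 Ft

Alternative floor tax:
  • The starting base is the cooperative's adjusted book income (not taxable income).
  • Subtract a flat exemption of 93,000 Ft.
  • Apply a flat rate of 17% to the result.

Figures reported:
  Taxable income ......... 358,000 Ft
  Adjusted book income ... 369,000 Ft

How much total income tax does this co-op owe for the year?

46,920 Ft

Mainline income levy:
  131,000 Ft × 7% = 9,170 Ft
  227,000 Ft × 11% = 24,970 Ft
  → 34,140 Ft

Alternative floor tax:
  Base (adjusted book income): 369,000 Ft
  Less exemption 93,000 Ft → base 276,000 Ft
  276,000 Ft × 17% = 46,920 Ft

46,920 Ft > 34,140 Ft, so the alternative floor tax is the binding amount.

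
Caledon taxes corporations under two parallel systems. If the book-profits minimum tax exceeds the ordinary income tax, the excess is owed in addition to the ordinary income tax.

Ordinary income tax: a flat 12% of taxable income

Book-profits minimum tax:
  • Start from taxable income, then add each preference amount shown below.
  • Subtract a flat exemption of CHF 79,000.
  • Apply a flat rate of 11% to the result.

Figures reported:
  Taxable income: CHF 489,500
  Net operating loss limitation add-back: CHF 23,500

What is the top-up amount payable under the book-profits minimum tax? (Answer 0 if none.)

CHF 0

Book-profits minimum tax:
  Adjusted income: CHF 489,500 + CHF 23,500 = CHF 513,000
  Less exemption CHF 79,000 → base CHF 434,000
  CHF 434,000 × 11% = CHF 47,740

Ordinary income tax:
  CHF 489,500 × 12% = CHF 58,740

CHF 47,740 ≤ CHF 58,740, so no add-on is due.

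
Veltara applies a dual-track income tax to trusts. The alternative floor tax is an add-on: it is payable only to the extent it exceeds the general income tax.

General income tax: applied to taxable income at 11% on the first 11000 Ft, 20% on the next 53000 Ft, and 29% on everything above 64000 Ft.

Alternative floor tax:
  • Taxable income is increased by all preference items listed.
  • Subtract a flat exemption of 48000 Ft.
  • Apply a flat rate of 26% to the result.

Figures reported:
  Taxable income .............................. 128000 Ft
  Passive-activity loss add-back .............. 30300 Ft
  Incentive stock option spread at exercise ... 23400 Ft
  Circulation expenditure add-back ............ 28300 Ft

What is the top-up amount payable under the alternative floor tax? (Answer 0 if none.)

11750 Ft

General income tax:
  11000 Ft × 11% = 1210 Ft
  53000 Ft × 20% = 10600 Ft
  64000 Ft × 29% = 18560 Ft
  → 30370 Ft

Alternative floor tax:
  Adjusted income: 128000 Ft + 30300 Ft + 23400 Ft + 28300 Ft = 210000 Ft
  Less exemption 48000 Ft → base 162000 Ft
  162000 Ft × 26% = 42120 Ft

Excess of alternative floor tax over general income tax: 42120 Ft − 30370 Ft = 11750 Ft.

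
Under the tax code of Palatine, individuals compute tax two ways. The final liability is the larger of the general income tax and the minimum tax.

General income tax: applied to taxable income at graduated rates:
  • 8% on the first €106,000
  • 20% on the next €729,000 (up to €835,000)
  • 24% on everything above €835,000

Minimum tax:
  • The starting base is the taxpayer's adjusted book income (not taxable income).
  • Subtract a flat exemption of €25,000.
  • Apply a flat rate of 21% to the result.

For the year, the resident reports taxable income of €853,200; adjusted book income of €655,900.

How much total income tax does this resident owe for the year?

Minimum tax:
  Base (adjusted book income): €655,900
  Less exemption €25,000 → base €630,900
  €630,900 × 21% = €132,489

General income tax:
  €106,000 × 8% = €8,480
  €729,000 × 20% = €145,800
  €18,200 × 24% = €4,368
  → €158,648

€158,648 > €132,489, so the general income tax governs.

€158,648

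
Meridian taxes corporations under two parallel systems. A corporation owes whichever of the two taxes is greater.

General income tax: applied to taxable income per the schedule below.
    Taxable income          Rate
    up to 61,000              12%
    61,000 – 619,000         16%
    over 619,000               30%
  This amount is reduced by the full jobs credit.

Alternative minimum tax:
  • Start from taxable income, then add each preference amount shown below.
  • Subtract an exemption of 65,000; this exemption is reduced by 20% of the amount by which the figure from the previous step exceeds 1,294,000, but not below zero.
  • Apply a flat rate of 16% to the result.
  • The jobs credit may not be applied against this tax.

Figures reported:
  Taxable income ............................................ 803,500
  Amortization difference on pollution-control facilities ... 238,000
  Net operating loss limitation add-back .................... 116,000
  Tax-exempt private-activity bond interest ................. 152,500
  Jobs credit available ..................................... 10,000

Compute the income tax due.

199,712

General income tax:
  61,000 × 12% = 7,320
  558,000 × 16% = 89,280
  184,500 × 30% = 55,350
  → 151,950
  Less jobs credit 10,000 → 141,950

Alternative minimum tax:
  Adjusted income: 803,500 + 238,000 + 116,000 + 152,500 = 1,310,000
  Exemption: 65,000 − 20% × (1,310,000 − 1,294,000) = 65,000 − 3,200 = 61,800
  Base: 1,310,000 − 61,800 = 1,248,200
  1,248,200 × 16% = 199,712

199,712 > 141,950, so the alternative minimum tax is the binding amount.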